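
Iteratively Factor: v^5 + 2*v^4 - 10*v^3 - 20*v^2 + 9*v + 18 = (v + 2)*(v^4 - 10*v^2 + 9) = (v - 3)*(v + 2)*(v^3 + 3*v^2 - v - 3) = (v - 3)*(v - 1)*(v + 2)*(v^2 + 4*v + 3) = (v - 3)*(v - 1)*(v + 1)*(v + 2)*(v + 3)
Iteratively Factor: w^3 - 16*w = (w)*(w^2 - 16) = w*(w + 4)*(w - 4)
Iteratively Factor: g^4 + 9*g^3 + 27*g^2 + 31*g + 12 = (g + 1)*(g^3 + 8*g^2 + 19*g + 12) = (g + 1)^2*(g^2 + 7*g + 12) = (g + 1)^2*(g + 4)*(g + 3)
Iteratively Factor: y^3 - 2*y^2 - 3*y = (y + 1)*(y^2 - 3*y) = y*(y + 1)*(y - 3)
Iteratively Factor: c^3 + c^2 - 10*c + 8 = (c - 2)*(c^2 + 3*c - 4) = (c - 2)*(c - 1)*(c + 4)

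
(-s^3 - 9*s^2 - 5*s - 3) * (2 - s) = s^4 + 7*s^3 - 13*s^2 - 7*s - 6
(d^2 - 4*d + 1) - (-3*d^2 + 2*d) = 4*d^2 - 6*d + 1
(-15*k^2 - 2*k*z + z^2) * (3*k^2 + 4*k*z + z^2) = -45*k^4 - 66*k^3*z - 20*k^2*z^2 + 2*k*z^3 + z^4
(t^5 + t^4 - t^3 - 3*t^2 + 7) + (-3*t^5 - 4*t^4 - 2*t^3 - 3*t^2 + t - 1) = -2*t^5 - 3*t^4 - 3*t^3 - 6*t^2 + t + 6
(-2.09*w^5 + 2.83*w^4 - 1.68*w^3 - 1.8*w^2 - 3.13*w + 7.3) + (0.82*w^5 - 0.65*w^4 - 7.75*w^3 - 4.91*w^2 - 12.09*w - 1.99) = -1.27*w^5 + 2.18*w^4 - 9.43*w^3 - 6.71*w^2 - 15.22*w + 5.31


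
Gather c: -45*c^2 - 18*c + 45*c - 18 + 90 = -45*c^2 + 27*c + 72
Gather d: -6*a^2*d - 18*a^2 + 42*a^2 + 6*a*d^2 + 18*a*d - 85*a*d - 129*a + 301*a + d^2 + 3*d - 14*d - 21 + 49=24*a^2 + 172*a + d^2*(6*a + 1) + d*(-6*a^2 - 67*a - 11) + 28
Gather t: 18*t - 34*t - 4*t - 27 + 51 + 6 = 30 - 20*t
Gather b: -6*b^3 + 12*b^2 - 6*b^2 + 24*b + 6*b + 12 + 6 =-6*b^3 + 6*b^2 + 30*b + 18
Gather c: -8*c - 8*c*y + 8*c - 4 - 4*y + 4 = -8*c*y - 4*y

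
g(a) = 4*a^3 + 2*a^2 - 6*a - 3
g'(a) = 12*a^2 + 4*a - 6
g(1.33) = 1.97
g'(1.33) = 20.55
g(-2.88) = -64.68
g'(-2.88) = 82.01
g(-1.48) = -2.71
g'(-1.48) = 14.36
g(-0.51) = 0.05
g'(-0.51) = -4.92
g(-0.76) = 0.96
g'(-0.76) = -2.11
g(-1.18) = 0.29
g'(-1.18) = 5.99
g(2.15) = 33.10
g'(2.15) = 58.07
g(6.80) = 1306.41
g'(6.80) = 576.08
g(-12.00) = -6555.00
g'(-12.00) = 1674.00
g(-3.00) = -75.00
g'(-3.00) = 90.00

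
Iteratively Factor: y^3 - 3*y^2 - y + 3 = (y - 1)*(y^2 - 2*y - 3) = (y - 3)*(y - 1)*(y + 1)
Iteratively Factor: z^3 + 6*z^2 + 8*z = (z + 2)*(z^2 + 4*z) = z*(z + 2)*(z + 4)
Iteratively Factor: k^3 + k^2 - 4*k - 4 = (k + 1)*(k^2 - 4) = (k - 2)*(k + 1)*(k + 2)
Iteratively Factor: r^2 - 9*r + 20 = (r - 5)*(r - 4)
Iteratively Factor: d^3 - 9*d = (d)*(d^2 - 9) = d*(d - 3)*(d + 3)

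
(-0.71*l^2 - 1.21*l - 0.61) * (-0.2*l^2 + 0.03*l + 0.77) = 0.142*l^4 + 0.2207*l^3 - 0.461*l^2 - 0.95*l - 0.4697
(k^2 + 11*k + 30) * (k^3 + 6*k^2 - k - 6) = k^5 + 17*k^4 + 95*k^3 + 163*k^2 - 96*k - 180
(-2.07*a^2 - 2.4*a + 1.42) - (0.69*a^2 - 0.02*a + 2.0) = -2.76*a^2 - 2.38*a - 0.58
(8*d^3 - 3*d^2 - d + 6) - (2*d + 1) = 8*d^3 - 3*d^2 - 3*d + 5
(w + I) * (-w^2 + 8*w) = -w^3 + 8*w^2 - I*w^2 + 8*I*w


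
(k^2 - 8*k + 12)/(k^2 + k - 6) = (k - 6)/(k + 3)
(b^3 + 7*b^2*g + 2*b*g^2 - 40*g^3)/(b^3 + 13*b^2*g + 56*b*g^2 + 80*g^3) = (b - 2*g)/(b + 4*g)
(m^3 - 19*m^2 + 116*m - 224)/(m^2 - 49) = (m^2 - 12*m + 32)/(m + 7)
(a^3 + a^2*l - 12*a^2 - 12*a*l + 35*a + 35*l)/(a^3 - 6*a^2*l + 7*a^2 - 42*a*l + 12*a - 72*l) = (a^3 + a^2*l - 12*a^2 - 12*a*l + 35*a + 35*l)/(a^3 - 6*a^2*l + 7*a^2 - 42*a*l + 12*a - 72*l)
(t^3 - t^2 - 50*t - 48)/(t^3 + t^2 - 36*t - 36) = (t - 8)/(t - 6)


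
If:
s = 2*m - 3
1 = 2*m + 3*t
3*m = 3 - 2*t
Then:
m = 7/5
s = -1/5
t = -3/5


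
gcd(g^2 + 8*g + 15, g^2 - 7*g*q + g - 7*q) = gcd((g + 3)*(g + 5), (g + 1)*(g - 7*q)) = 1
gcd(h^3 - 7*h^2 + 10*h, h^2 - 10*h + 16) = h - 2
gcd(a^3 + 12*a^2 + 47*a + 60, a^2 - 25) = a + 5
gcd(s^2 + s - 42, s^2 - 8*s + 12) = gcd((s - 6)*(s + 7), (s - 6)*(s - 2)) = s - 6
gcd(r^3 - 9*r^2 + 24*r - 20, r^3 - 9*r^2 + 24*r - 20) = r^3 - 9*r^2 + 24*r - 20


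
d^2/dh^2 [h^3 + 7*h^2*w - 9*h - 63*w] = 6*h + 14*w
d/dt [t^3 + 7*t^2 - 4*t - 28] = 3*t^2 + 14*t - 4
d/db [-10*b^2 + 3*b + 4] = 3 - 20*b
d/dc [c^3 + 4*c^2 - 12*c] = 3*c^2 + 8*c - 12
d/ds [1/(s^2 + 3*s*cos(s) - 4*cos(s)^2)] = (3*s*sin(s) - 2*s - 4*sin(2*s) - 3*cos(s))/((s - cos(s))^2*(s + 4*cos(s))^2)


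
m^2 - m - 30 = (m - 6)*(m + 5)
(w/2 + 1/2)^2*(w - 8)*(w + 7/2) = w^4/4 - 5*w^3/8 - 9*w^2 - 121*w/8 - 7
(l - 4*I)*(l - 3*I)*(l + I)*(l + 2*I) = l^4 - 4*I*l^3 + 7*l^2 - 22*I*l + 24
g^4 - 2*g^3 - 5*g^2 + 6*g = g*(g - 3)*(g - 1)*(g + 2)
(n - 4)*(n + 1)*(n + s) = n^3 + n^2*s - 3*n^2 - 3*n*s - 4*n - 4*s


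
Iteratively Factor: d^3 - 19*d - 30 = (d - 5)*(d^2 + 5*d + 6) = (d - 5)*(d + 3)*(d + 2)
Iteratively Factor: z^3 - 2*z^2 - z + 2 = (z - 1)*(z^2 - z - 2) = (z - 1)*(z + 1)*(z - 2)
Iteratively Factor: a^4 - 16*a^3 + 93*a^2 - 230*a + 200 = (a - 5)*(a^3 - 11*a^2 + 38*a - 40) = (a - 5)^2*(a^2 - 6*a + 8) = (a - 5)^2*(a - 4)*(a - 2)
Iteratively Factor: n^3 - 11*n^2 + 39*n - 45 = (n - 3)*(n^2 - 8*n + 15) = (n - 3)^2*(n - 5)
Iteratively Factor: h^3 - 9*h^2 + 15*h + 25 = (h - 5)*(h^2 - 4*h - 5) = (h - 5)*(h + 1)*(h - 5)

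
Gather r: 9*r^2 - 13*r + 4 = 9*r^2 - 13*r + 4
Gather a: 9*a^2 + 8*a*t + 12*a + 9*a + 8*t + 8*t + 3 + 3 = 9*a^2 + a*(8*t + 21) + 16*t + 6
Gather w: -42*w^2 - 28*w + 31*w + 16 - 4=-42*w^2 + 3*w + 12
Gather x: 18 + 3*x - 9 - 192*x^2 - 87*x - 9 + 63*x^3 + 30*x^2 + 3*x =63*x^3 - 162*x^2 - 81*x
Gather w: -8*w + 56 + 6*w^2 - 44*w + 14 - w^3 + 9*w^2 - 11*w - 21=-w^3 + 15*w^2 - 63*w + 49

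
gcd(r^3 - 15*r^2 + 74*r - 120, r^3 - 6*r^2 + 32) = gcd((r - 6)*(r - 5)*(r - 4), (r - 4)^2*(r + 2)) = r - 4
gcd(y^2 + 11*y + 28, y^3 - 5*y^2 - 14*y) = 1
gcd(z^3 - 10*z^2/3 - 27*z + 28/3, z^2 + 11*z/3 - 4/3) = z^2 + 11*z/3 - 4/3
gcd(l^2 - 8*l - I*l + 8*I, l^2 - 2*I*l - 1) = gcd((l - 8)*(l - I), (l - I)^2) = l - I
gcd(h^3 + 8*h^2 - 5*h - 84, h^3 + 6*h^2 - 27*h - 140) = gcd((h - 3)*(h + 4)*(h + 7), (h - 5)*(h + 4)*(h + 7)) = h^2 + 11*h + 28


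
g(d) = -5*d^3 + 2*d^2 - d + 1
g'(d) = -15*d^2 + 4*d - 1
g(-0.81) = 5.78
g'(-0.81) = -14.08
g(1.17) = -5.44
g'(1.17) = -16.85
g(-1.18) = 13.18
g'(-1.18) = -26.61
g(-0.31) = 1.65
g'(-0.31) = -3.68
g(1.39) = -9.95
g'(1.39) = -24.42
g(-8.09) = 2787.36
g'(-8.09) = -1015.08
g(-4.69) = 565.49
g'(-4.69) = -349.70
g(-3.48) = 239.42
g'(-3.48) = -196.58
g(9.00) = -3491.00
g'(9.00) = -1180.00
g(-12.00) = 8941.00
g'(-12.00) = -2209.00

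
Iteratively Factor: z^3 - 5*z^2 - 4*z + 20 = (z + 2)*(z^2 - 7*z + 10) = (z - 2)*(z + 2)*(z - 5)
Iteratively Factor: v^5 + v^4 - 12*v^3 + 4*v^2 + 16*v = (v + 4)*(v^4 - 3*v^3 + 4*v) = (v - 2)*(v + 4)*(v^3 - v^2 - 2*v) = (v - 2)*(v + 1)*(v + 4)*(v^2 - 2*v) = (v - 2)^2*(v + 1)*(v + 4)*(v)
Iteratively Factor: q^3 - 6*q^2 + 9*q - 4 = (q - 4)*(q^2 - 2*q + 1) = (q - 4)*(q - 1)*(q - 1)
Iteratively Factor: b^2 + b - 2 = (b - 1)*(b + 2)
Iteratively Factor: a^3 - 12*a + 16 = (a + 4)*(a^2 - 4*a + 4) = (a - 2)*(a + 4)*(a - 2)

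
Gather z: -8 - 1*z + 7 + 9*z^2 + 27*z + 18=9*z^2 + 26*z + 17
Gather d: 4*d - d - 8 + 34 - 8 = 3*d + 18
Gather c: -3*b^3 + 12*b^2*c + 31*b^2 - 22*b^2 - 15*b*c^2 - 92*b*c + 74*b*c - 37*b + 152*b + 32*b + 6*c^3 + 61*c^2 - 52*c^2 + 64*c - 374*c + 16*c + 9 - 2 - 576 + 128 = -3*b^3 + 9*b^2 + 147*b + 6*c^3 + c^2*(9 - 15*b) + c*(12*b^2 - 18*b - 294) - 441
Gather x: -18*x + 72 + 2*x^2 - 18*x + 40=2*x^2 - 36*x + 112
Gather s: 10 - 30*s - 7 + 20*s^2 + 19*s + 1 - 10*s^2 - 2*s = 10*s^2 - 13*s + 4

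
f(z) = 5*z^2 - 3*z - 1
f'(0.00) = -3.00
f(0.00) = -1.00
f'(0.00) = -3.00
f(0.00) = -1.00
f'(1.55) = 12.50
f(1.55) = 6.36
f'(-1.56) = -18.60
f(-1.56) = 15.85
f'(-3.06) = -33.60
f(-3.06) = 55.00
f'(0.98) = 6.80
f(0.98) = 0.86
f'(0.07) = -2.30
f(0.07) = -1.19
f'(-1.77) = -20.70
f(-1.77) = 19.97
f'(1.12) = 8.20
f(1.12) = 1.91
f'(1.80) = 15.00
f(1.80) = 9.80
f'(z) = 10*z - 3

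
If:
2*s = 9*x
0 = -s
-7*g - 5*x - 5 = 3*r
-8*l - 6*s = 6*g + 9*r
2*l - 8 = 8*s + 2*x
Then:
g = 17/15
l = 4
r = -194/45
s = 0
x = 0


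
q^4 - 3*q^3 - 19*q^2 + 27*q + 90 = (q - 5)*(q - 3)*(q + 2)*(q + 3)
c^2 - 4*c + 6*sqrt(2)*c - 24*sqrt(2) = (c - 4)*(c + 6*sqrt(2))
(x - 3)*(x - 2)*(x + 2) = x^3 - 3*x^2 - 4*x + 12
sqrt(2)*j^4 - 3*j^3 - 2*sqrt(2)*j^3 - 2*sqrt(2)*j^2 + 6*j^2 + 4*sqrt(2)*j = j*(j - 2)*(j - 2*sqrt(2))*(sqrt(2)*j + 1)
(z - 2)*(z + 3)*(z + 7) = z^3 + 8*z^2 + z - 42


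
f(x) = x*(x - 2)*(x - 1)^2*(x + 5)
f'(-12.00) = 89726.00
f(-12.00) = -198744.00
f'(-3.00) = -256.00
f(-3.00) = 480.00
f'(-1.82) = -212.03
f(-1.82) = 175.82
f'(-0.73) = -67.70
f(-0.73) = 25.47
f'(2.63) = 111.70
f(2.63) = 33.59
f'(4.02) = 1013.35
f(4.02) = 668.03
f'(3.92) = 900.41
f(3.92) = 572.42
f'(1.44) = -3.63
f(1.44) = -1.01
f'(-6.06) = 3911.61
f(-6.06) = -2580.61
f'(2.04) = 17.12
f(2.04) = 0.62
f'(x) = x*(x - 2)*(x - 1)^2 + x*(x - 2)*(x + 5)*(2*x - 2) + x*(x - 1)^2*(x + 5) + (x - 2)*(x - 1)^2*(x + 5) = 5*x^4 + 4*x^3 - 45*x^2 + 46*x - 10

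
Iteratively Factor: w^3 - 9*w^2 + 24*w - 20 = (w - 5)*(w^2 - 4*w + 4) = (w - 5)*(w - 2)*(w - 2)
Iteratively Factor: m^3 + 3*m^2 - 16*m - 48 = (m + 3)*(m^2 - 16) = (m - 4)*(m + 3)*(m + 4)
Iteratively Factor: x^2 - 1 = (x - 1)*(x + 1)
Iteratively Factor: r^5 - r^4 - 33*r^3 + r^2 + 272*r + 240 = (r + 4)*(r^4 - 5*r^3 - 13*r^2 + 53*r + 60) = (r - 5)*(r + 4)*(r^3 - 13*r - 12) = (r - 5)*(r - 4)*(r + 4)*(r^2 + 4*r + 3) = (r - 5)*(r - 4)*(r + 1)*(r + 4)*(r + 3)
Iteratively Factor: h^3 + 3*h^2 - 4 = (h + 2)*(h^2 + h - 2) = (h - 1)*(h + 2)*(h + 2)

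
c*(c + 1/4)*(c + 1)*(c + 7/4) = c^4 + 3*c^3 + 39*c^2/16 + 7*c/16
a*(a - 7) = a^2 - 7*a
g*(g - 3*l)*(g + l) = g^3 - 2*g^2*l - 3*g*l^2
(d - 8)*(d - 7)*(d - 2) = d^3 - 17*d^2 + 86*d - 112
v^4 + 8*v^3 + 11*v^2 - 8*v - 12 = (v - 1)*(v + 1)*(v + 2)*(v + 6)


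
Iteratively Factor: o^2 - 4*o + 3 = (o - 1)*(o - 3)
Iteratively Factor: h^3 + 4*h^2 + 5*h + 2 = (h + 2)*(h^2 + 2*h + 1) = (h + 1)*(h + 2)*(h + 1)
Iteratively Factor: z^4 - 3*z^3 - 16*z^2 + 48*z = (z)*(z^3 - 3*z^2 - 16*z + 48) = z*(z - 3)*(z^2 - 16) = z*(z - 3)*(z + 4)*(z - 4)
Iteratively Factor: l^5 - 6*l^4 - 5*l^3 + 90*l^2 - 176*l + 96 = (l - 1)*(l^4 - 5*l^3 - 10*l^2 + 80*l - 96) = (l - 3)*(l - 1)*(l^3 - 2*l^2 - 16*l + 32) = (l - 4)*(l - 3)*(l - 1)*(l^2 + 2*l - 8) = (l - 4)*(l - 3)*(l - 2)*(l - 1)*(l + 4)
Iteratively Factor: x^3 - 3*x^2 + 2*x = (x - 2)*(x^2 - x) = x*(x - 2)*(x - 1)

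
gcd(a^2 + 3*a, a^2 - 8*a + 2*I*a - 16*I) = 1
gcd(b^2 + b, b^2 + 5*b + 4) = b + 1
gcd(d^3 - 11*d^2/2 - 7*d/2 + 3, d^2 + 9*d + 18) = 1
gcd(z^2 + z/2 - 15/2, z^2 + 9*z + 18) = z + 3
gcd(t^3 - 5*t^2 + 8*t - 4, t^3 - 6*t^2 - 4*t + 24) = t - 2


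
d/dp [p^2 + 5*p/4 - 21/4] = 2*p + 5/4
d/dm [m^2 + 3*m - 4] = 2*m + 3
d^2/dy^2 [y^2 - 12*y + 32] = 2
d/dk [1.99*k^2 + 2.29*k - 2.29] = 3.98*k + 2.29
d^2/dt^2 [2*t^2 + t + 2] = 4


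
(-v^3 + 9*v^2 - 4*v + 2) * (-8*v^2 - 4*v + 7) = 8*v^5 - 68*v^4 - 11*v^3 + 63*v^2 - 36*v + 14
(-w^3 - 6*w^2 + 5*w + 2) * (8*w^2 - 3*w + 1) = -8*w^5 - 45*w^4 + 57*w^3 - 5*w^2 - w + 2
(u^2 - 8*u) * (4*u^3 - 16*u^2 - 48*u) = 4*u^5 - 48*u^4 + 80*u^3 + 384*u^2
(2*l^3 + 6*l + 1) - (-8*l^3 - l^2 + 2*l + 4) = 10*l^3 + l^2 + 4*l - 3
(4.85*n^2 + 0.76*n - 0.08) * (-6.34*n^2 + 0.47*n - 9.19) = -30.749*n^4 - 2.5389*n^3 - 43.7071*n^2 - 7.022*n + 0.7352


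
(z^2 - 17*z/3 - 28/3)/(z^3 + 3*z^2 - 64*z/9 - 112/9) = 3*(z - 7)/(3*z^2 + 5*z - 28)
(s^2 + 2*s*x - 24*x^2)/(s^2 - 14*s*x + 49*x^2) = (s^2 + 2*s*x - 24*x^2)/(s^2 - 14*s*x + 49*x^2)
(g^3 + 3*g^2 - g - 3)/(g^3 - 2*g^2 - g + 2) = (g + 3)/(g - 2)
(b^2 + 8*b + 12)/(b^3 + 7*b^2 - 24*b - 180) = (b + 2)/(b^2 + b - 30)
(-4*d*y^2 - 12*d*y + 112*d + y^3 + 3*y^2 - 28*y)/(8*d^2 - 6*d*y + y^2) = (y^2 + 3*y - 28)/(-2*d + y)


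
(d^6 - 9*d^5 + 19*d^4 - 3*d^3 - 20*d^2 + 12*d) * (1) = d^6 - 9*d^5 + 19*d^4 - 3*d^3 - 20*d^2 + 12*d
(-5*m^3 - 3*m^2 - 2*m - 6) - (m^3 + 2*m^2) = -6*m^3 - 5*m^2 - 2*m - 6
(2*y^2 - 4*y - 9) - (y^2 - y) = y^2 - 3*y - 9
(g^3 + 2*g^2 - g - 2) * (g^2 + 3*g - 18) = g^5 + 5*g^4 - 13*g^3 - 41*g^2 + 12*g + 36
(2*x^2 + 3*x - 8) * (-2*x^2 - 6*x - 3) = -4*x^4 - 18*x^3 - 8*x^2 + 39*x + 24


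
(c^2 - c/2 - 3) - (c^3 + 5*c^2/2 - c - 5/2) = -c^3 - 3*c^2/2 + c/2 - 1/2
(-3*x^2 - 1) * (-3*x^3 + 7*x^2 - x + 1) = 9*x^5 - 21*x^4 + 6*x^3 - 10*x^2 + x - 1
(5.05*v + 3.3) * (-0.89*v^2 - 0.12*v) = -4.4945*v^3 - 3.543*v^2 - 0.396*v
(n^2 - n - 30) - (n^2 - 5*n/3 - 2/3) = 2*n/3 - 88/3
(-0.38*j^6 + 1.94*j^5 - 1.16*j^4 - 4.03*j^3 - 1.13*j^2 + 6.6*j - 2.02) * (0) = 0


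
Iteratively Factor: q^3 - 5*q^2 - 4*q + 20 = (q + 2)*(q^2 - 7*q + 10) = (q - 2)*(q + 2)*(q - 5)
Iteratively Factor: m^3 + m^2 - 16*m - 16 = (m + 1)*(m^2 - 16) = (m - 4)*(m + 1)*(m + 4)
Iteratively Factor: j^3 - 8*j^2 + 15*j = (j - 5)*(j^2 - 3*j) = j*(j - 5)*(j - 3)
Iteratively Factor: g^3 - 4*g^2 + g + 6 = (g - 3)*(g^2 - g - 2) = (g - 3)*(g + 1)*(g - 2)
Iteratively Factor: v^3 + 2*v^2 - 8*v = (v + 4)*(v^2 - 2*v) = v*(v + 4)*(v - 2)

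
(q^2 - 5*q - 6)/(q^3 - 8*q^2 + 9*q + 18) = 1/(q - 3)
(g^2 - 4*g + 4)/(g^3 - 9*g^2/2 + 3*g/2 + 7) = 2*(g - 2)/(2*g^2 - 5*g - 7)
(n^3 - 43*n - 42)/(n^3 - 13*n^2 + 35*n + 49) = (n + 6)/(n - 7)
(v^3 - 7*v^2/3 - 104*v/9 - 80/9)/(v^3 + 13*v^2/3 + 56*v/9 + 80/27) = 3*(v - 5)/(3*v + 5)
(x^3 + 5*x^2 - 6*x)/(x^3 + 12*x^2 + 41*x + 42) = x*(x^2 + 5*x - 6)/(x^3 + 12*x^2 + 41*x + 42)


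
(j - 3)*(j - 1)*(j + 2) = j^3 - 2*j^2 - 5*j + 6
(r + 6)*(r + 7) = r^2 + 13*r + 42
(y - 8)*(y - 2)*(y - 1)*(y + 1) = y^4 - 10*y^3 + 15*y^2 + 10*y - 16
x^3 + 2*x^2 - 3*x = x*(x - 1)*(x + 3)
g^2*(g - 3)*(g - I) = g^4 - 3*g^3 - I*g^3 + 3*I*g^2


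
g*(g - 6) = g^2 - 6*g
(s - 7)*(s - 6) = s^2 - 13*s + 42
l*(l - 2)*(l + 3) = l^3 + l^2 - 6*l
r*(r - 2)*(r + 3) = r^3 + r^2 - 6*r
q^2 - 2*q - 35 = (q - 7)*(q + 5)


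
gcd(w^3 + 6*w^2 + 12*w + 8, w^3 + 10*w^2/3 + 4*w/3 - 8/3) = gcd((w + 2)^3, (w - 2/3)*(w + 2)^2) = w^2 + 4*w + 4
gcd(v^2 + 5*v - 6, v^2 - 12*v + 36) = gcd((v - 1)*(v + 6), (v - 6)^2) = 1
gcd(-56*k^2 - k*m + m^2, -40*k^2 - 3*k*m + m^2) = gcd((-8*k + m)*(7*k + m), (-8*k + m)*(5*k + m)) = 8*k - m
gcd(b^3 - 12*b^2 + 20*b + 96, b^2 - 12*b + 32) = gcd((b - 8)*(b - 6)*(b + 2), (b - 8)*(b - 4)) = b - 8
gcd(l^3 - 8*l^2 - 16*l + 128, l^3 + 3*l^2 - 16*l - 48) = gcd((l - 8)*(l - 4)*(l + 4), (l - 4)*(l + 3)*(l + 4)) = l^2 - 16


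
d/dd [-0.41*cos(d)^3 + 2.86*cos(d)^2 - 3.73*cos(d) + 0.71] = (1.23*cos(d)^2 - 5.72*cos(d) + 3.73)*sin(d)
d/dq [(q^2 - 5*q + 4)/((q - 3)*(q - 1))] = 1/(q^2 - 6*q + 9)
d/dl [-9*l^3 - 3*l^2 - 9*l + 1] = -27*l^2 - 6*l - 9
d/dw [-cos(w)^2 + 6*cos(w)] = 2*(cos(w) - 3)*sin(w)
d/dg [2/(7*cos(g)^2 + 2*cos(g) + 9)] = 4*(7*cos(g) + 1)*sin(g)/(7*cos(g)^2 + 2*cos(g) + 9)^2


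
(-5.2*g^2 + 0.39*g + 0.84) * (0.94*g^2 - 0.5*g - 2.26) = -4.888*g^4 + 2.9666*g^3 + 12.3466*g^2 - 1.3014*g - 1.8984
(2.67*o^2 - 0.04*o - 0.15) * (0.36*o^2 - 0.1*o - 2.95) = 0.9612*o^4 - 0.2814*o^3 - 7.9265*o^2 + 0.133*o + 0.4425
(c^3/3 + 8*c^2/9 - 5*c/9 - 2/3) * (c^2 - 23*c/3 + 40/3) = c^5/3 - 5*c^4/3 - 79*c^3/27 + 139*c^2/9 - 62*c/27 - 80/9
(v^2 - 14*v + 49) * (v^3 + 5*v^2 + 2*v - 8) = v^5 - 9*v^4 - 19*v^3 + 209*v^2 + 210*v - 392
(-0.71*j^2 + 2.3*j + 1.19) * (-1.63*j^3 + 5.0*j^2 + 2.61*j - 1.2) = 1.1573*j^5 - 7.299*j^4 + 7.7072*j^3 + 12.805*j^2 + 0.3459*j - 1.428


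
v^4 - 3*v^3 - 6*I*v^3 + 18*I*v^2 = v^2*(v - 3)*(v - 6*I)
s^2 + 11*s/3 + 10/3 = (s + 5/3)*(s + 2)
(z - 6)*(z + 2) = z^2 - 4*z - 12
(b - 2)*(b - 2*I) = b^2 - 2*b - 2*I*b + 4*I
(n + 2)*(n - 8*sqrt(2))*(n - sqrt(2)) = n^3 - 9*sqrt(2)*n^2 + 2*n^2 - 18*sqrt(2)*n + 16*n + 32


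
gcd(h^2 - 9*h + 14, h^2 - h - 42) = h - 7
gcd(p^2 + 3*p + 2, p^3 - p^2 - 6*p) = p + 2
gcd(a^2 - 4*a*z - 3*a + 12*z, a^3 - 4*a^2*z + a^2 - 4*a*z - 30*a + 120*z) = -a + 4*z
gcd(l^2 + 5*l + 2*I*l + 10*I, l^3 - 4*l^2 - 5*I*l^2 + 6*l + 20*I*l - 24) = 1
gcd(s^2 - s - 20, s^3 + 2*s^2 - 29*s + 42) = 1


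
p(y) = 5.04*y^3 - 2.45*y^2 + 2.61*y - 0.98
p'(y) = 15.12*y^2 - 4.9*y + 2.61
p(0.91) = 3.16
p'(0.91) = 10.67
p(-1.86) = -46.74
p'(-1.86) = 64.03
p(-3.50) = -256.22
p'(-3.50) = 204.98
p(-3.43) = -242.14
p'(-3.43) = 197.30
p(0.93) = 3.38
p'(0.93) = 11.13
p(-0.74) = -6.30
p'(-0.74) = 14.52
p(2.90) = 108.91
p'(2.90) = 115.56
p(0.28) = -0.33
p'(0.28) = 2.42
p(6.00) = 1015.12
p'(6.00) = 517.53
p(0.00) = -0.98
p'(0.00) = 2.61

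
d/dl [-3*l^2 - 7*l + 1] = -6*l - 7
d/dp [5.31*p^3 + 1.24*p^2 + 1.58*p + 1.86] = 15.93*p^2 + 2.48*p + 1.58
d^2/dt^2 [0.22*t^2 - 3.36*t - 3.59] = 0.440000000000000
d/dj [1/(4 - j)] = (j - 4)^(-2)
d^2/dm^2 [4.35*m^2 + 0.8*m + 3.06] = 8.70000000000000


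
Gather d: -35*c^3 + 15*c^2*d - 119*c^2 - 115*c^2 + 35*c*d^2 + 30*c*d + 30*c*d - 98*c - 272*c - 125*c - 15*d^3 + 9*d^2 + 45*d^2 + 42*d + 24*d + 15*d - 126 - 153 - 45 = -35*c^3 - 234*c^2 - 495*c - 15*d^3 + d^2*(35*c + 54) + d*(15*c^2 + 60*c + 81) - 324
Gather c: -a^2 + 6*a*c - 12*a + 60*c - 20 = -a^2 - 12*a + c*(6*a + 60) - 20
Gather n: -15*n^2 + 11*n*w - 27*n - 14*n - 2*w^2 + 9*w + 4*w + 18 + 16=-15*n^2 + n*(11*w - 41) - 2*w^2 + 13*w + 34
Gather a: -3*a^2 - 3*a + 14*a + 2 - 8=-3*a^2 + 11*a - 6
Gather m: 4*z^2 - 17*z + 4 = 4*z^2 - 17*z + 4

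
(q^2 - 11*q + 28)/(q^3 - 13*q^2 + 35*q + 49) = (q - 4)/(q^2 - 6*q - 7)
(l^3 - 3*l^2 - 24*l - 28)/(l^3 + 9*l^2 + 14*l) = (l^2 - 5*l - 14)/(l*(l + 7))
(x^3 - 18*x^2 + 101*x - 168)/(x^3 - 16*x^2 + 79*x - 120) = (x - 7)/(x - 5)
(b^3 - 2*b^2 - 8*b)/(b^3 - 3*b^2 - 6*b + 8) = b/(b - 1)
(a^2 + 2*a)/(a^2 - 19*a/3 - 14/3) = 3*a*(a + 2)/(3*a^2 - 19*a - 14)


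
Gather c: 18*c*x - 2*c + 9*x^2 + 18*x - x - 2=c*(18*x - 2) + 9*x^2 + 17*x - 2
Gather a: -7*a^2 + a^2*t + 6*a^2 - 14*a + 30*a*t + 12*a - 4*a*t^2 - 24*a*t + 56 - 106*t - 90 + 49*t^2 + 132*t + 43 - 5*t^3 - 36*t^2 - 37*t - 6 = a^2*(t - 1) + a*(-4*t^2 + 6*t - 2) - 5*t^3 + 13*t^2 - 11*t + 3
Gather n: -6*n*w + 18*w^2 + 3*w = -6*n*w + 18*w^2 + 3*w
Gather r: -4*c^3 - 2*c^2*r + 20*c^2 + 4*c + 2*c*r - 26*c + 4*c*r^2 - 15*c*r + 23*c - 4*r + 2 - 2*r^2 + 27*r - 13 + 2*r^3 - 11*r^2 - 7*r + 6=-4*c^3 + 20*c^2 + c + 2*r^3 + r^2*(4*c - 13) + r*(-2*c^2 - 13*c + 16) - 5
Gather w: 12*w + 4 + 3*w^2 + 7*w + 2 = 3*w^2 + 19*w + 6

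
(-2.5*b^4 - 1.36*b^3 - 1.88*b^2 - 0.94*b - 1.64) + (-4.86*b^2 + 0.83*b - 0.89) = -2.5*b^4 - 1.36*b^3 - 6.74*b^2 - 0.11*b - 2.53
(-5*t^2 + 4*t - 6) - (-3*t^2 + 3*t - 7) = -2*t^2 + t + 1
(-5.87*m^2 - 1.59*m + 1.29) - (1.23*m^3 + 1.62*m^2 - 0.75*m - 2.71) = -1.23*m^3 - 7.49*m^2 - 0.84*m + 4.0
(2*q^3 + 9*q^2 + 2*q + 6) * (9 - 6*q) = -12*q^4 - 36*q^3 + 69*q^2 - 18*q + 54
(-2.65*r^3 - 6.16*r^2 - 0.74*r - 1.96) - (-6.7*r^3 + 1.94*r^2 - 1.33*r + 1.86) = 4.05*r^3 - 8.1*r^2 + 0.59*r - 3.82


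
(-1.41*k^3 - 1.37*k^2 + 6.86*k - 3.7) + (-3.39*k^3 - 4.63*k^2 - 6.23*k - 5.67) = -4.8*k^3 - 6.0*k^2 + 0.63*k - 9.37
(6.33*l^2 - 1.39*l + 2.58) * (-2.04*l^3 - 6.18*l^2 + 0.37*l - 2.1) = -12.9132*l^5 - 36.2838*l^4 + 5.6691*l^3 - 29.7517*l^2 + 3.8736*l - 5.418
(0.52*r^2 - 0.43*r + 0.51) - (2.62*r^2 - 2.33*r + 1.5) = -2.1*r^2 + 1.9*r - 0.99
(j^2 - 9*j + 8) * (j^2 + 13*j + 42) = j^4 + 4*j^3 - 67*j^2 - 274*j + 336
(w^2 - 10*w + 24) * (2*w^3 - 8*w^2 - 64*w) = 2*w^5 - 28*w^4 + 64*w^3 + 448*w^2 - 1536*w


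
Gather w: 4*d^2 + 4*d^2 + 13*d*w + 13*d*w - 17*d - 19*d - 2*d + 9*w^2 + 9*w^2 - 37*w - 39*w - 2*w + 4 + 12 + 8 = 8*d^2 - 38*d + 18*w^2 + w*(26*d - 78) + 24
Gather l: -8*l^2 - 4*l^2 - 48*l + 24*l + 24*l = -12*l^2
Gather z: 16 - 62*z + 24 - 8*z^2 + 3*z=-8*z^2 - 59*z + 40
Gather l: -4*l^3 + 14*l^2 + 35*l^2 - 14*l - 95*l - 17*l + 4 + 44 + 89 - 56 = -4*l^3 + 49*l^2 - 126*l + 81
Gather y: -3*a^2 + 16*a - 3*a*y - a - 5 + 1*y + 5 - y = -3*a^2 - 3*a*y + 15*a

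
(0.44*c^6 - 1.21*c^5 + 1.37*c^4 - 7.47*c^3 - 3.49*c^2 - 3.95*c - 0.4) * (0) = 0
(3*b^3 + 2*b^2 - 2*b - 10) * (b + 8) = 3*b^4 + 26*b^3 + 14*b^2 - 26*b - 80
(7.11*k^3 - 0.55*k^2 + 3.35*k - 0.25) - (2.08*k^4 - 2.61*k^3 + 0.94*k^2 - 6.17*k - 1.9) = -2.08*k^4 + 9.72*k^3 - 1.49*k^2 + 9.52*k + 1.65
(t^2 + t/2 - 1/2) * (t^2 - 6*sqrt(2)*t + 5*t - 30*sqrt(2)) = t^4 - 6*sqrt(2)*t^3 + 11*t^3/2 - 33*sqrt(2)*t^2 + 2*t^2 - 12*sqrt(2)*t - 5*t/2 + 15*sqrt(2)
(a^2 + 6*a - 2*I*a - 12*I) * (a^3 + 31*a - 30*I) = a^5 + 6*a^4 - 2*I*a^4 + 31*a^3 - 12*I*a^3 + 186*a^2 - 92*I*a^2 - 60*a - 552*I*a - 360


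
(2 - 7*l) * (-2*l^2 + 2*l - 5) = 14*l^3 - 18*l^2 + 39*l - 10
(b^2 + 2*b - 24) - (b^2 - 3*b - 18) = 5*b - 6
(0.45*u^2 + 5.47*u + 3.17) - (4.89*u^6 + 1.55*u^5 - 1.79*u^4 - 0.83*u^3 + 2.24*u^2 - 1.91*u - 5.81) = -4.89*u^6 - 1.55*u^5 + 1.79*u^4 + 0.83*u^3 - 1.79*u^2 + 7.38*u + 8.98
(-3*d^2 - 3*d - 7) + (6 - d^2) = -4*d^2 - 3*d - 1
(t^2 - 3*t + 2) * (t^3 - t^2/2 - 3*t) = t^5 - 7*t^4/2 + t^3/2 + 8*t^2 - 6*t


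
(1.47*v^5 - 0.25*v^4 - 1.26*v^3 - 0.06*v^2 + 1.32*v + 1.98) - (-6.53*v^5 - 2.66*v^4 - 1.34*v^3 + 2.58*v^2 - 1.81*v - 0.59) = 8.0*v^5 + 2.41*v^4 + 0.0800000000000001*v^3 - 2.64*v^2 + 3.13*v + 2.57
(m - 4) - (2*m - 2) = -m - 2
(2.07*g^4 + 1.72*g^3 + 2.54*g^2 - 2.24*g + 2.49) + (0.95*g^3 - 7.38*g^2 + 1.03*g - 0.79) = 2.07*g^4 + 2.67*g^3 - 4.84*g^2 - 1.21*g + 1.7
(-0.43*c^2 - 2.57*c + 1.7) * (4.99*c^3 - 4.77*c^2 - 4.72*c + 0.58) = -2.1457*c^5 - 10.7732*c^4 + 22.7715*c^3 + 3.772*c^2 - 9.5146*c + 0.986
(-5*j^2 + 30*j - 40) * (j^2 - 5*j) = -5*j^4 + 55*j^3 - 190*j^2 + 200*j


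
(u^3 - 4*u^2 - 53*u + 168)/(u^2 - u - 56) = u - 3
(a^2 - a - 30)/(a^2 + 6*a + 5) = (a - 6)/(a + 1)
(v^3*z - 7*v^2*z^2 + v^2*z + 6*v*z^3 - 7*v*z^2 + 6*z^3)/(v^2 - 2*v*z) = z*(v^3 - 7*v^2*z + v^2 + 6*v*z^2 - 7*v*z + 6*z^2)/(v*(v - 2*z))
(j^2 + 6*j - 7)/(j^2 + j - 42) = (j - 1)/(j - 6)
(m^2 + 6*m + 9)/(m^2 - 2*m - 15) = (m + 3)/(m - 5)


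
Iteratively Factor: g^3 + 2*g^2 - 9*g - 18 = (g - 3)*(g^2 + 5*g + 6) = (g - 3)*(g + 2)*(g + 3)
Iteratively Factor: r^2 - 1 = (r + 1)*(r - 1)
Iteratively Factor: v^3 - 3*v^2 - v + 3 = (v + 1)*(v^2 - 4*v + 3) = (v - 3)*(v + 1)*(v - 1)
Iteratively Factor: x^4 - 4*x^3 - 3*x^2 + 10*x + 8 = (x + 1)*(x^3 - 5*x^2 + 2*x + 8) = (x + 1)^2*(x^2 - 6*x + 8) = (x - 2)*(x + 1)^2*(x - 4)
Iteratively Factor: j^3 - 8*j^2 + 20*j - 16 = (j - 4)*(j^2 - 4*j + 4) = (j - 4)*(j - 2)*(j - 2)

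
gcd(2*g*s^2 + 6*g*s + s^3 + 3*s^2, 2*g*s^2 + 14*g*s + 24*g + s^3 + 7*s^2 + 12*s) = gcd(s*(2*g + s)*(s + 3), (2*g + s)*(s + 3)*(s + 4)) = 2*g*s + 6*g + s^2 + 3*s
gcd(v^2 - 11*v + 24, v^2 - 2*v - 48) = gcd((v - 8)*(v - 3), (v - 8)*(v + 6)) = v - 8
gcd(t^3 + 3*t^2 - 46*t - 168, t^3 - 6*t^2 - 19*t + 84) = t^2 - 3*t - 28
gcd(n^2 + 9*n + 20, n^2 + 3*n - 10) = n + 5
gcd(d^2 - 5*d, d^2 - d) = d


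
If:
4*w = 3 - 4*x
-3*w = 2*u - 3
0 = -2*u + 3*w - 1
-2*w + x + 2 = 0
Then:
No Solution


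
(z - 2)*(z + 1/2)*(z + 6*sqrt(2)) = z^3 - 3*z^2/2 + 6*sqrt(2)*z^2 - 9*sqrt(2)*z - z - 6*sqrt(2)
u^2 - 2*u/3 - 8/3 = (u - 2)*(u + 4/3)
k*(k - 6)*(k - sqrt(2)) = k^3 - 6*k^2 - sqrt(2)*k^2 + 6*sqrt(2)*k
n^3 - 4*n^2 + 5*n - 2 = (n - 2)*(n - 1)^2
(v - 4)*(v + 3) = v^2 - v - 12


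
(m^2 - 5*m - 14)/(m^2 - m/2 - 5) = 2*(m - 7)/(2*m - 5)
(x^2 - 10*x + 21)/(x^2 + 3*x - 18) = (x - 7)/(x + 6)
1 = 1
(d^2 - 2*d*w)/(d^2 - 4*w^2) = d/(d + 2*w)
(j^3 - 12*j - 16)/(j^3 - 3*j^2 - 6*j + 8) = (j + 2)/(j - 1)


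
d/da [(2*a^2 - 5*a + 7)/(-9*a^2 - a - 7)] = (-47*a^2 + 98*a + 42)/(81*a^4 + 18*a^3 + 127*a^2 + 14*a + 49)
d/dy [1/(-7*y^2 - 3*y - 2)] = (14*y + 3)/(7*y^2 + 3*y + 2)^2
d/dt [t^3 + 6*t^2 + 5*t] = 3*t^2 + 12*t + 5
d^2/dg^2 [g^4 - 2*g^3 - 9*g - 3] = 12*g*(g - 1)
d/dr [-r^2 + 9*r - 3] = 9 - 2*r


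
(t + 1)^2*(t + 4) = t^3 + 6*t^2 + 9*t + 4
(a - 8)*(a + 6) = a^2 - 2*a - 48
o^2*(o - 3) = o^3 - 3*o^2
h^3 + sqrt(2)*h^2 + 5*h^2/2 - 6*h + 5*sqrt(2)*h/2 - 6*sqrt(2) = (h - 3/2)*(h + 4)*(h + sqrt(2))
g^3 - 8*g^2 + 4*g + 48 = (g - 6)*(g - 4)*(g + 2)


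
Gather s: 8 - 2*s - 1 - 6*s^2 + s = -6*s^2 - s + 7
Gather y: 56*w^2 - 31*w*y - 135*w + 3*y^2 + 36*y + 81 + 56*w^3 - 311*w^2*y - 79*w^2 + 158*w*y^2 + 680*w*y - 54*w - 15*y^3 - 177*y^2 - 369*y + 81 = 56*w^3 - 23*w^2 - 189*w - 15*y^3 + y^2*(158*w - 174) + y*(-311*w^2 + 649*w - 333) + 162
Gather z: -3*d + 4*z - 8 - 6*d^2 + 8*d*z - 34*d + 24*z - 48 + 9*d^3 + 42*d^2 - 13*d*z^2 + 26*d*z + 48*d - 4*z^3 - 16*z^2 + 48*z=9*d^3 + 36*d^2 + 11*d - 4*z^3 + z^2*(-13*d - 16) + z*(34*d + 76) - 56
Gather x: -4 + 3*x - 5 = 3*x - 9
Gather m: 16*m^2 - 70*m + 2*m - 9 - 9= 16*m^2 - 68*m - 18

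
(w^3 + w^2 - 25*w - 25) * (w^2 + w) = w^5 + 2*w^4 - 24*w^3 - 50*w^2 - 25*w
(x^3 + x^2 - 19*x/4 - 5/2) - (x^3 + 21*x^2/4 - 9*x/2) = -17*x^2/4 - x/4 - 5/2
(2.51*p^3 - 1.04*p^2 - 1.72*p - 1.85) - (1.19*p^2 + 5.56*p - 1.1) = 2.51*p^3 - 2.23*p^2 - 7.28*p - 0.75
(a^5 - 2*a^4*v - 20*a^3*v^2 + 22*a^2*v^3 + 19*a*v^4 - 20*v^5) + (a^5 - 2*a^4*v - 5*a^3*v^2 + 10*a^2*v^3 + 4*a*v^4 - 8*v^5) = 2*a^5 - 4*a^4*v - 25*a^3*v^2 + 32*a^2*v^3 + 23*a*v^4 - 28*v^5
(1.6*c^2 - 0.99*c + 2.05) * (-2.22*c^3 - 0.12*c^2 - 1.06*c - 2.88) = -3.552*c^5 + 2.0058*c^4 - 6.1282*c^3 - 3.8046*c^2 + 0.6782*c - 5.904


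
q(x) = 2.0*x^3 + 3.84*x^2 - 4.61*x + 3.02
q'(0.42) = -0.33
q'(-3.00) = 26.35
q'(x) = 6.0*x^2 + 7.68*x - 4.61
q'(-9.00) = 412.27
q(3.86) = 157.46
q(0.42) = 1.91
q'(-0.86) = -6.78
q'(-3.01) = 26.63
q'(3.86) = 114.43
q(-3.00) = -2.59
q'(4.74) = 166.60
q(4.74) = 280.44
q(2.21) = 33.17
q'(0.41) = -0.45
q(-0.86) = 8.55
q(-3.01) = -2.85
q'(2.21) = 41.67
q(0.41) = 1.91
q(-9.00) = -1102.45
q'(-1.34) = -4.13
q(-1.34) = 11.28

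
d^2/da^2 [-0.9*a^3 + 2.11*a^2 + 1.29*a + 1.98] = 4.22 - 5.4*a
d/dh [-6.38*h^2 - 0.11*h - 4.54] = -12.76*h - 0.11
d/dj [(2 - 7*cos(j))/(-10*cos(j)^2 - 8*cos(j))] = (35*sin(j) - 8*sin(j)/cos(j)^2 - 20*tan(j))/(2*(5*cos(j) + 4)^2)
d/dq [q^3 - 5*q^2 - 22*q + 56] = 3*q^2 - 10*q - 22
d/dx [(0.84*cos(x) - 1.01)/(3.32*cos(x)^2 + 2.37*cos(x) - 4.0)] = (2.7888*cos(x)^2 - 6.7064*cos(x) + 0.9663)*sin(x)/(11.0224*cos(x)^4 + 15.7368*cos(x)^3 - 20.9431*cos(x)^2 - 18.96*cos(x) + 16.0)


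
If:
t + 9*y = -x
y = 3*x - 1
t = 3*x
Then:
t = 27/31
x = 9/31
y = -4/31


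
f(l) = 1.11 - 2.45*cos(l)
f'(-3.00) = -0.35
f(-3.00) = 3.54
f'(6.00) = -0.68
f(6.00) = -1.24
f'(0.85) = 1.84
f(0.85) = -0.51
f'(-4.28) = 2.22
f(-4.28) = 2.14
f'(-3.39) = 0.60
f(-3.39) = 3.48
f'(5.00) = -2.35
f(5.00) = 0.42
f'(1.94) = 2.28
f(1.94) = 1.99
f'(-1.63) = -2.45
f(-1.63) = 1.25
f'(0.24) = 0.58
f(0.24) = -1.27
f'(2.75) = 0.94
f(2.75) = 3.37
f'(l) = 2.45*sin(l)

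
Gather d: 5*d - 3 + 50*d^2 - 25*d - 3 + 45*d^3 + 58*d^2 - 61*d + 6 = 45*d^3 + 108*d^2 - 81*d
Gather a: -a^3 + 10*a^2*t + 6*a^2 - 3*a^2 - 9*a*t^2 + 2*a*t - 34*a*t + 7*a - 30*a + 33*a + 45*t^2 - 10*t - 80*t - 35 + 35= -a^3 + a^2*(10*t + 3) + a*(-9*t^2 - 32*t + 10) + 45*t^2 - 90*t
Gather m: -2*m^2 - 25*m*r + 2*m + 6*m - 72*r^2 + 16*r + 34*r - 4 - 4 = -2*m^2 + m*(8 - 25*r) - 72*r^2 + 50*r - 8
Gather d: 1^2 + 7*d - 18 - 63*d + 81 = 64 - 56*d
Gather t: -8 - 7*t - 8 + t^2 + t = t^2 - 6*t - 16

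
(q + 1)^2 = q^2 + 2*q + 1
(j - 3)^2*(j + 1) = j^3 - 5*j^2 + 3*j + 9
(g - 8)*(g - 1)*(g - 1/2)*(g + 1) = g^4 - 17*g^3/2 + 3*g^2 + 17*g/2 - 4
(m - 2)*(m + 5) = m^2 + 3*m - 10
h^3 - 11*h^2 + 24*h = h*(h - 8)*(h - 3)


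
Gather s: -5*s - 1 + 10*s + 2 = 5*s + 1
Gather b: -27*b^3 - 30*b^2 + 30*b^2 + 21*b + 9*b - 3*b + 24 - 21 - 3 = -27*b^3 + 27*b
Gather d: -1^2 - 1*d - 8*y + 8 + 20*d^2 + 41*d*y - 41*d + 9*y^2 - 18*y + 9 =20*d^2 + d*(41*y - 42) + 9*y^2 - 26*y + 16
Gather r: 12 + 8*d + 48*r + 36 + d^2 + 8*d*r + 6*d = d^2 + 14*d + r*(8*d + 48) + 48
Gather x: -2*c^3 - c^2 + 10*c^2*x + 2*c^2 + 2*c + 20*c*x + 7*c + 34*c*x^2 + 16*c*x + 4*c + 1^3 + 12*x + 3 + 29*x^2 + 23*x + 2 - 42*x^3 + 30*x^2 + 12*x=-2*c^3 + c^2 + 13*c - 42*x^3 + x^2*(34*c + 59) + x*(10*c^2 + 36*c + 47) + 6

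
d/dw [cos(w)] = -sin(w)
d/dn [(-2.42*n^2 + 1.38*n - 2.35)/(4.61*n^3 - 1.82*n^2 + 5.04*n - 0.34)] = (11.1562*n^4 - 12.7236*n^3 + 22.8153*n^2 - 6.9084*n + 11.3748)/(21.2521*n^6 - 16.7804*n^5 + 49.7812*n^4 - 21.4804*n^3 + 26.6392*n^2 - 3.4272*n + 0.1156)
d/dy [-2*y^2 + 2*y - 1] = 2 - 4*y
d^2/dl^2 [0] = 0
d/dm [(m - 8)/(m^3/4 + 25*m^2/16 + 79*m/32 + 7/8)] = 64*(-8*m^3 + 71*m^2 + 400*m + 330)/(64*m^6 + 800*m^5 + 3764*m^4 + 8348*m^3 + 9041*m^2 + 4424*m + 784)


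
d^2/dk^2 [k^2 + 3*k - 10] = 2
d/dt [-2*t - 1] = -2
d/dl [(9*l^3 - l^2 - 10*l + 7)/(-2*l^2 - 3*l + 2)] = (-18*l^4 - 54*l^3 + 37*l^2 + 24*l + 1)/(4*l^4 + 12*l^3 + l^2 - 12*l + 4)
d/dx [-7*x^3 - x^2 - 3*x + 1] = -21*x^2 - 2*x - 3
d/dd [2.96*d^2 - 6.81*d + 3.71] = 5.92*d - 6.81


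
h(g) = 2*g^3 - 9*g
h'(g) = 6*g^2 - 9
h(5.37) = 261.38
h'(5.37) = 164.02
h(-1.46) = 6.92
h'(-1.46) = 3.79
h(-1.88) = 3.63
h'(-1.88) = 12.21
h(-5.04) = -210.69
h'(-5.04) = 143.41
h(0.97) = -6.90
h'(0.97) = -3.35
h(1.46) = -6.92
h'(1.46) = 3.79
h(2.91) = 23.09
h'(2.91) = 41.81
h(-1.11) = 7.25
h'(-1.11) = -1.61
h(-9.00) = -1377.00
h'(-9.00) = 477.00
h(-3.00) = -27.00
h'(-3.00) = 45.00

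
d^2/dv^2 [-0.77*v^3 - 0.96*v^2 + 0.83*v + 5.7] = -4.62*v - 1.92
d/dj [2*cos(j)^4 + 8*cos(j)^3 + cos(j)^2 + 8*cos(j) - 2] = -2*(4*cos(j) + 6*cos(2*j) + cos(3*j) + 10)*sin(j)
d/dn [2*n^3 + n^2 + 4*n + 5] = 6*n^2 + 2*n + 4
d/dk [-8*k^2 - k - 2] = -16*k - 1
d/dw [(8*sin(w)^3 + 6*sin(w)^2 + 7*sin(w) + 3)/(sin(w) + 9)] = 2*(8*sin(w)^3 + 111*sin(w)^2 + 54*sin(w) + 30)*cos(w)/(sin(w) + 9)^2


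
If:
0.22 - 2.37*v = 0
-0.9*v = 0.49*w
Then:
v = 0.09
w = -0.17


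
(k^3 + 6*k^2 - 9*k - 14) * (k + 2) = k^4 + 8*k^3 + 3*k^2 - 32*k - 28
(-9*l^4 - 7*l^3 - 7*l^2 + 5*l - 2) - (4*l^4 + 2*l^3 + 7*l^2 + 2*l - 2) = -13*l^4 - 9*l^3 - 14*l^2 + 3*l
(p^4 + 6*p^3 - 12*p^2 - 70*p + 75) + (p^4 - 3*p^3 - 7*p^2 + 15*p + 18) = 2*p^4 + 3*p^3 - 19*p^2 - 55*p + 93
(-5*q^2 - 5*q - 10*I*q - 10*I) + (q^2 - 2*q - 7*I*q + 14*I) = -4*q^2 - 7*q - 17*I*q + 4*I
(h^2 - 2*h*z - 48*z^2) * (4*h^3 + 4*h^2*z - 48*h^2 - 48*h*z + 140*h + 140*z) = 4*h^5 - 4*h^4*z - 48*h^4 - 200*h^3*z^2 + 48*h^3*z + 140*h^3 - 192*h^2*z^3 + 2400*h^2*z^2 - 140*h^2*z + 2304*h*z^3 - 7000*h*z^2 - 6720*z^3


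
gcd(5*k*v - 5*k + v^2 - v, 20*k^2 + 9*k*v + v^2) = 5*k + v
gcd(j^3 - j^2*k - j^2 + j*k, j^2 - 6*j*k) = j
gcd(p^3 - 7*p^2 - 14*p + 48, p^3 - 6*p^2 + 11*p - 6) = p - 2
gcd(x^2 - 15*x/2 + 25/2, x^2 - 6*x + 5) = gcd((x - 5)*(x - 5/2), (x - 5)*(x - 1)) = x - 5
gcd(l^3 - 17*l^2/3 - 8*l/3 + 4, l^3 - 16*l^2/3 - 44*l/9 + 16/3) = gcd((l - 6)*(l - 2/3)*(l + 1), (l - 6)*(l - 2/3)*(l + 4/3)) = l^2 - 20*l/3 + 4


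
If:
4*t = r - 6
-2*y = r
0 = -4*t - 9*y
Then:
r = -12/7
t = -27/14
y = 6/7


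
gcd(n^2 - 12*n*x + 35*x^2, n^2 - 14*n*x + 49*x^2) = -n + 7*x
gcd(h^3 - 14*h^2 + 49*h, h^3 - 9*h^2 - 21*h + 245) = h^2 - 14*h + 49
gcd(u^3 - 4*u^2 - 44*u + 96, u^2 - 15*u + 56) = u - 8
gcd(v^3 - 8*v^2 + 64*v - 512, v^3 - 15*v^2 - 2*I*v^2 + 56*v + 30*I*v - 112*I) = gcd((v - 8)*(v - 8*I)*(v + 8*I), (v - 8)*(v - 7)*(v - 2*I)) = v - 8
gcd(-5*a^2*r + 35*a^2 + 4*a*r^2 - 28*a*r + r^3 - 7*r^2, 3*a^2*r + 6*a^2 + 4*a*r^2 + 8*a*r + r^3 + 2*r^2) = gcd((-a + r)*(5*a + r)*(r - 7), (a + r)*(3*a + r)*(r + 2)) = 1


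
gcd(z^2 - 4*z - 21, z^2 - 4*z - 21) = z^2 - 4*z - 21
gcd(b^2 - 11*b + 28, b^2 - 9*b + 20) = b - 4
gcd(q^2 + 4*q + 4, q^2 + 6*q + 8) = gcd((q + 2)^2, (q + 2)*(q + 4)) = q + 2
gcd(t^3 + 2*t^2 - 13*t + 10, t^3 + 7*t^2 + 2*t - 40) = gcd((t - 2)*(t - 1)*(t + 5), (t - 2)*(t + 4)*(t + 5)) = t^2 + 3*t - 10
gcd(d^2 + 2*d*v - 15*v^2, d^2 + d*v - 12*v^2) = -d + 3*v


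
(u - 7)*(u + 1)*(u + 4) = u^3 - 2*u^2 - 31*u - 28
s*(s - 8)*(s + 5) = s^3 - 3*s^2 - 40*s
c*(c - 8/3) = c^2 - 8*c/3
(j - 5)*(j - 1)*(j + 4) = j^3 - 2*j^2 - 19*j + 20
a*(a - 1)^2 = a^3 - 2*a^2 + a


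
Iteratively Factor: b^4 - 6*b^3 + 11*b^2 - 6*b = (b - 1)*(b^3 - 5*b^2 + 6*b) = (b - 2)*(b - 1)*(b^2 - 3*b) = (b - 3)*(b - 2)*(b - 1)*(b)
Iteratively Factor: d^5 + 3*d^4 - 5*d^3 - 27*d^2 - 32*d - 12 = (d + 1)*(d^4 + 2*d^3 - 7*d^2 - 20*d - 12) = (d + 1)*(d + 2)*(d^3 - 7*d - 6) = (d + 1)*(d + 2)^2*(d^2 - 2*d - 3) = (d + 1)^2*(d + 2)^2*(d - 3)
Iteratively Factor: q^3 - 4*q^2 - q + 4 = (q + 1)*(q^2 - 5*q + 4) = (q - 4)*(q + 1)*(q - 1)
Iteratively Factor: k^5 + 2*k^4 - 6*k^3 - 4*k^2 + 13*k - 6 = (k + 2)*(k^4 - 6*k^2 + 8*k - 3) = (k - 1)*(k + 2)*(k^3 + k^2 - 5*k + 3) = (k - 1)*(k + 2)*(k + 3)*(k^2 - 2*k + 1) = (k - 1)^2*(k + 2)*(k + 3)*(k - 1)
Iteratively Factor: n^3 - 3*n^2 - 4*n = (n + 1)*(n^2 - 4*n) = n*(n + 1)*(n - 4)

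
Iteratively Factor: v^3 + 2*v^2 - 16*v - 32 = (v - 4)*(v^2 + 6*v + 8) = (v - 4)*(v + 4)*(v + 2)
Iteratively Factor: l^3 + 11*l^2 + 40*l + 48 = (l + 3)*(l^2 + 8*l + 16) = (l + 3)*(l + 4)*(l + 4)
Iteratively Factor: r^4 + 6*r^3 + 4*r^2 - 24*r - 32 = (r - 2)*(r^3 + 8*r^2 + 20*r + 16) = (r - 2)*(r + 4)*(r^2 + 4*r + 4) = (r - 2)*(r + 2)*(r + 4)*(r + 2)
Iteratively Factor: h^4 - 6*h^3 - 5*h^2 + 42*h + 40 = (h - 5)*(h^3 - h^2 - 10*h - 8) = (h - 5)*(h + 2)*(h^2 - 3*h - 4) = (h - 5)*(h + 1)*(h + 2)*(h - 4)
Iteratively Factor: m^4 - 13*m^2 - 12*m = (m)*(m^3 - 13*m - 12) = m*(m + 1)*(m^2 - m - 12) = m*(m - 4)*(m + 1)*(m + 3)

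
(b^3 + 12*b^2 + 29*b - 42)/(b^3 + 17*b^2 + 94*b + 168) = (b - 1)/(b + 4)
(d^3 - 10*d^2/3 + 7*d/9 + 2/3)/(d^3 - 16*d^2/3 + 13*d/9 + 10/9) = (d - 3)/(d - 5)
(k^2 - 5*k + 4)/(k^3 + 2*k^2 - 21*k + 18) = (k - 4)/(k^2 + 3*k - 18)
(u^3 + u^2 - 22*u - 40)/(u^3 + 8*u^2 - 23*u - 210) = (u^2 + 6*u + 8)/(u^2 + 13*u + 42)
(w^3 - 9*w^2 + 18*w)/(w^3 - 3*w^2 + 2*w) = (w^2 - 9*w + 18)/(w^2 - 3*w + 2)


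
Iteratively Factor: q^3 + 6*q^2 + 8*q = (q + 4)*(q^2 + 2*q) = q*(q + 4)*(q + 2)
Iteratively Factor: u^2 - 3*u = (u)*(u - 3)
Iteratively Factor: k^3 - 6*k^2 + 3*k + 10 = (k - 2)*(k^2 - 4*k - 5) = (k - 5)*(k - 2)*(k + 1)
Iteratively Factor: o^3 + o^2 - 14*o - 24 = (o - 4)*(o^2 + 5*o + 6) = (o - 4)*(o + 2)*(o + 3)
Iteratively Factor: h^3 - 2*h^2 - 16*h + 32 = (h + 4)*(h^2 - 6*h + 8) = (h - 2)*(h + 4)*(h - 4)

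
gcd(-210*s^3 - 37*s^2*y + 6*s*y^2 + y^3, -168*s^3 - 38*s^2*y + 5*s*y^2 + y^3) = -42*s^2 + s*y + y^2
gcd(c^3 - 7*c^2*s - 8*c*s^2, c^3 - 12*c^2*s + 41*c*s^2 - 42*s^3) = 1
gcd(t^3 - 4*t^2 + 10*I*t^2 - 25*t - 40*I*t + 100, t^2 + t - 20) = t - 4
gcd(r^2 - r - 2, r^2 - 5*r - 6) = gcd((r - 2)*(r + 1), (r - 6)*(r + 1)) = r + 1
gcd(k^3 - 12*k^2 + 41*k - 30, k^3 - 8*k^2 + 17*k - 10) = k^2 - 6*k + 5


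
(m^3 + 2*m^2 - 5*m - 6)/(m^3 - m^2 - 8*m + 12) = (m + 1)/(m - 2)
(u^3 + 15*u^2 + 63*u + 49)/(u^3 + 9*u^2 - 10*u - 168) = (u^2 + 8*u + 7)/(u^2 + 2*u - 24)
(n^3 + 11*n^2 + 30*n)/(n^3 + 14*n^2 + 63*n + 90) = n/(n + 3)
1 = 1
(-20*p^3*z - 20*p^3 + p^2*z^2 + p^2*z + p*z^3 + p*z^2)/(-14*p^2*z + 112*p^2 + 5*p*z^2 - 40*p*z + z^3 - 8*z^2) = p*(20*p^2*z + 20*p^2 - p*z^2 - p*z - z^3 - z^2)/(14*p^2*z - 112*p^2 - 5*p*z^2 + 40*p*z - z^3 + 8*z^2)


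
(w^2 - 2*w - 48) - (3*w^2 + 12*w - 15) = -2*w^2 - 14*w - 33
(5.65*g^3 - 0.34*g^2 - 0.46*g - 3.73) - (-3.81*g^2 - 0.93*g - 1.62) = 5.65*g^3 + 3.47*g^2 + 0.47*g - 2.11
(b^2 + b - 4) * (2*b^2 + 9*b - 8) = 2*b^4 + 11*b^3 - 7*b^2 - 44*b + 32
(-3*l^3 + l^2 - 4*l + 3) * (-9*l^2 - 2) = 27*l^5 - 9*l^4 + 42*l^3 - 29*l^2 + 8*l - 6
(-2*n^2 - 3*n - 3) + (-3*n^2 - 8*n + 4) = -5*n^2 - 11*n + 1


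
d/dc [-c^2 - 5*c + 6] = -2*c - 5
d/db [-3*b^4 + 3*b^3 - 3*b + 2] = -12*b^3 + 9*b^2 - 3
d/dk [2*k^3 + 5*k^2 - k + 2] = 6*k^2 + 10*k - 1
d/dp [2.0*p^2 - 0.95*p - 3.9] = 4.0*p - 0.95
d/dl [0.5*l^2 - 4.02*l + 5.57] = 1.0*l - 4.02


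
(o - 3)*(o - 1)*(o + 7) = o^3 + 3*o^2 - 25*o + 21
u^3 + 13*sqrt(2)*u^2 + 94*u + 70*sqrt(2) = (u + sqrt(2))*(u + 5*sqrt(2))*(u + 7*sqrt(2))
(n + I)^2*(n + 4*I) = n^3 + 6*I*n^2 - 9*n - 4*I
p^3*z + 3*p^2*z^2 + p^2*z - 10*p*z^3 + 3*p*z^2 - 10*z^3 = (p - 2*z)*(p + 5*z)*(p*z + z)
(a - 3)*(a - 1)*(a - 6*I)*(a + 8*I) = a^4 - 4*a^3 + 2*I*a^3 + 51*a^2 - 8*I*a^2 - 192*a + 6*I*a + 144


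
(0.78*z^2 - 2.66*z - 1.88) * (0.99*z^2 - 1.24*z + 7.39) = 0.7722*z^4 - 3.6006*z^3 + 7.2014*z^2 - 17.3262*z - 13.8932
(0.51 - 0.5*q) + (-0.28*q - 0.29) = 0.22 - 0.78*q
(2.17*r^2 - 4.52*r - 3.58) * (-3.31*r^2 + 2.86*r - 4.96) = -7.1827*r^4 + 21.1674*r^3 - 11.8406*r^2 + 12.1804*r + 17.7568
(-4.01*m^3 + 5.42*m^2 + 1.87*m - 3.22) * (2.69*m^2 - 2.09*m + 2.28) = -10.7869*m^5 + 22.9607*m^4 - 15.4403*m^3 - 0.212500000000002*m^2 + 10.9934*m - 7.3416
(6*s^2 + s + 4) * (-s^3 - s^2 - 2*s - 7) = -6*s^5 - 7*s^4 - 17*s^3 - 48*s^2 - 15*s - 28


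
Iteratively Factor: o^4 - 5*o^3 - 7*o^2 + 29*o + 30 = (o - 5)*(o^3 - 7*o - 6) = (o - 5)*(o + 1)*(o^2 - o - 6) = (o - 5)*(o - 3)*(o + 1)*(o + 2)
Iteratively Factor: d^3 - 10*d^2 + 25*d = (d - 5)*(d^2 - 5*d) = d*(d - 5)*(d - 5)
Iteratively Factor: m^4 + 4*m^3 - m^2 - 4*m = (m + 4)*(m^3 - m) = m*(m + 4)*(m^2 - 1) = m*(m + 1)*(m + 4)*(m - 1)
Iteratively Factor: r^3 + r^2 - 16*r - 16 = (r + 1)*(r^2 - 16) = (r + 1)*(r + 4)*(r - 4)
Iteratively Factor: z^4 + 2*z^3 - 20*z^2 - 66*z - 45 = (z + 3)*(z^3 - z^2 - 17*z - 15) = (z + 3)^2*(z^2 - 4*z - 5) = (z + 1)*(z + 3)^2*(z - 5)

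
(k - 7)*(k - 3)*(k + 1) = k^3 - 9*k^2 + 11*k + 21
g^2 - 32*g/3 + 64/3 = (g - 8)*(g - 8/3)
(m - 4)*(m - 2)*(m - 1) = m^3 - 7*m^2 + 14*m - 8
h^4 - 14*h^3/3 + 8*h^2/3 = h^2*(h - 4)*(h - 2/3)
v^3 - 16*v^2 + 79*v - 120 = (v - 8)*(v - 5)*(v - 3)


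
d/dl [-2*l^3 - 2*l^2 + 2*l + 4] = -6*l^2 - 4*l + 2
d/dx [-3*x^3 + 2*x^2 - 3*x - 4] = -9*x^2 + 4*x - 3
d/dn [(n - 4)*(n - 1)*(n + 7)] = 3*n^2 + 4*n - 31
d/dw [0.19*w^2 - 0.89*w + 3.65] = 0.38*w - 0.89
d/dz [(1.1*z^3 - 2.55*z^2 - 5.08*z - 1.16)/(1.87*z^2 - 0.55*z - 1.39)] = (2.057*z^4 - 1.21*z^3 + 6.3151*z^2 + 11.4274*z + 6.4232)/(3.4969*z^4 - 2.057*z^3 - 4.8961*z^2 + 1.529*z + 1.9321)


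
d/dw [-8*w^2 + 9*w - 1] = 9 - 16*w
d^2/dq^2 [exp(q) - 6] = exp(q)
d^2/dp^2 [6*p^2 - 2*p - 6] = 12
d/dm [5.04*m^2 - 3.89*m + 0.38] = 10.08*m - 3.89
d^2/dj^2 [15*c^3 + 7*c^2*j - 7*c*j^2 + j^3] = -14*c + 6*j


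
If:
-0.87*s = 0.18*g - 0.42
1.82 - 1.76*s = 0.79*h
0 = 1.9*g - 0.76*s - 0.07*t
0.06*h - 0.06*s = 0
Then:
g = -1.12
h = 0.71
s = 0.71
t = -38.05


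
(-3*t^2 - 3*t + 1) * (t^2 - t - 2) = -3*t^4 + 10*t^2 + 5*t - 2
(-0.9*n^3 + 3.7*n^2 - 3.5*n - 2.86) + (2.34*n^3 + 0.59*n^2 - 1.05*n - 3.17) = 1.44*n^3 + 4.29*n^2 - 4.55*n - 6.03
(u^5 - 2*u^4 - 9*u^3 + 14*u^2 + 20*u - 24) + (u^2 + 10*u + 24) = u^5 - 2*u^4 - 9*u^3 + 15*u^2 + 30*u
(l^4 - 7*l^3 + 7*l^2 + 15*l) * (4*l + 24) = 4*l^5 - 4*l^4 - 140*l^3 + 228*l^2 + 360*l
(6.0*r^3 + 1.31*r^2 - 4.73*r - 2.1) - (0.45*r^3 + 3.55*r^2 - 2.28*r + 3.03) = 5.55*r^3 - 2.24*r^2 - 2.45*r - 5.13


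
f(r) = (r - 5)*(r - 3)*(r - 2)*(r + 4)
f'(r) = (r - 5)*(r - 3)*(r - 2) + (r - 5)*(r - 3)*(r + 4) + (r - 5)*(r - 2)*(r + 4) + (r - 3)*(r - 2)*(r + 4)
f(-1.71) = -268.51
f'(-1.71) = 52.15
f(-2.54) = -276.88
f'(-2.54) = -41.96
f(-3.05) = -233.65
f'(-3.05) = -132.04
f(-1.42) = -250.38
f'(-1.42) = 71.81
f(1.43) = -17.35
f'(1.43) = 43.15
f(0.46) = -79.20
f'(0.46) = 82.30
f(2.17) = 2.46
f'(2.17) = 11.05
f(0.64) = -64.93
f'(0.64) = 76.16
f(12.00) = 10080.00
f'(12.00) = 4198.00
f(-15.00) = 67320.00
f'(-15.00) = -17186.00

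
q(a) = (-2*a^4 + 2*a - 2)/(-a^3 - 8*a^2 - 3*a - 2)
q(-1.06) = 1.00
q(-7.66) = -6699.99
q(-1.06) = 1.00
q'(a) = (2 - 8*a^3)/(-a^3 - 8*a^2 - 3*a - 2) + (3*a^2 + 16*a + 3)*(-2*a^4 + 2*a - 2)/(-a^3 - 8*a^2 - 3*a - 2)^2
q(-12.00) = -68.03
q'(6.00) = 1.35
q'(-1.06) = -0.14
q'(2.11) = 0.71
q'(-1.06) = -0.14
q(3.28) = 1.70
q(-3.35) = 5.90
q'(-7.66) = -363710.34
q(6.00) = 4.93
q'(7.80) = 1.49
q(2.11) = 0.70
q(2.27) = 0.82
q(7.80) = 7.49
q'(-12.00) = -4.43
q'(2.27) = 0.76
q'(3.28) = 0.98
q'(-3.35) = -4.59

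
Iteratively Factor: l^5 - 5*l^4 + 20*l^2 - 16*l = (l)*(l^4 - 5*l^3 + 20*l - 16) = l*(l + 2)*(l^3 - 7*l^2 + 14*l - 8) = l*(l - 2)*(l + 2)*(l^2 - 5*l + 4) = l*(l - 2)*(l - 1)*(l + 2)*(l - 4)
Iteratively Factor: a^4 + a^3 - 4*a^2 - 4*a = (a + 2)*(a^3 - a^2 - 2*a) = (a - 2)*(a + 2)*(a^2 + a) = (a - 2)*(a + 1)*(a + 2)*(a)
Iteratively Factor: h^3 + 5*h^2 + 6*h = (h)*(h^2 + 5*h + 6) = h*(h + 2)*(h + 3)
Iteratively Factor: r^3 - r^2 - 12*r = (r + 3)*(r^2 - 4*r) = r*(r + 3)*(r - 4)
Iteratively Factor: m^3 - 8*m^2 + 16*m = (m - 4)*(m^2 - 4*m) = m*(m - 4)*(m - 4)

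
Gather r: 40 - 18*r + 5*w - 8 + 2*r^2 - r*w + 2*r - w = 2*r^2 + r*(-w - 16) + 4*w + 32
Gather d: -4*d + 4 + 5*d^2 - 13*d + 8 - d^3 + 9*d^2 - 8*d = -d^3 + 14*d^2 - 25*d + 12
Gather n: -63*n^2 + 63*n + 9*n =-63*n^2 + 72*n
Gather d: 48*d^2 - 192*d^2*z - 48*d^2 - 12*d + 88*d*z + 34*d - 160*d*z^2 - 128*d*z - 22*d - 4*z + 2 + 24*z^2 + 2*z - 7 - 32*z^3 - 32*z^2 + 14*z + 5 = -192*d^2*z + d*(-160*z^2 - 40*z) - 32*z^3 - 8*z^2 + 12*z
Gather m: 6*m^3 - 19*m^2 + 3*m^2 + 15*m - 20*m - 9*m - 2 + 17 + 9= 6*m^3 - 16*m^2 - 14*m + 24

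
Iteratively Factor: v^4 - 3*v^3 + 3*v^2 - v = (v - 1)*(v^3 - 2*v^2 + v) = v*(v - 1)*(v^2 - 2*v + 1) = v*(v - 1)^2*(v - 1)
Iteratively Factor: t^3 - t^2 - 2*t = (t)*(t^2 - t - 2) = t*(t - 2)*(t + 1)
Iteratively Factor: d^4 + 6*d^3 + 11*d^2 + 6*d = (d + 2)*(d^3 + 4*d^2 + 3*d) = (d + 1)*(d + 2)*(d^2 + 3*d) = (d + 1)*(d + 2)*(d + 3)*(d)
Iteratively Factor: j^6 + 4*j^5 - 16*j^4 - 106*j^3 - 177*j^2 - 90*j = (j + 2)*(j^5 + 2*j^4 - 20*j^3 - 66*j^2 - 45*j) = (j + 1)*(j + 2)*(j^4 + j^3 - 21*j^2 - 45*j) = (j + 1)*(j + 2)*(j + 3)*(j^3 - 2*j^2 - 15*j) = j*(j + 1)*(j + 2)*(j + 3)*(j^2 - 2*j - 15) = j*(j + 1)*(j + 2)*(j + 3)^2*(j - 5)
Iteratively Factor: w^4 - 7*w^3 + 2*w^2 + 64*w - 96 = (w - 4)*(w^3 - 3*w^2 - 10*w + 24) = (w - 4)*(w - 2)*(w^2 - w - 12) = (w - 4)^2*(w - 2)*(w + 3)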